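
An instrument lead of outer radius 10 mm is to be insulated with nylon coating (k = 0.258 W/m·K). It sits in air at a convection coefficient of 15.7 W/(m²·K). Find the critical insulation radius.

For a cylinder r_cr = k/h = 0.258/15.7
r_cr = 16.4 mm; since the bare radius (10 mm) is below r_cr, adding a thin layer of insulation will *increase* heat loss.

r_cr ≈ 16.4 mm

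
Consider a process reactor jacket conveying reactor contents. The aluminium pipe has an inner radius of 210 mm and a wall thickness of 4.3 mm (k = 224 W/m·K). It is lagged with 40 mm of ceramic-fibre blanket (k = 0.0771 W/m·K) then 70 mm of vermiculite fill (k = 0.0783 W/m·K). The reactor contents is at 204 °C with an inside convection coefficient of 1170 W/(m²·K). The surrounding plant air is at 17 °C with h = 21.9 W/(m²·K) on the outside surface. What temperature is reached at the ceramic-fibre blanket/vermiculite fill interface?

T ≈ 128 °C

For a radial system each layer contributes R = ln(r_out/r_in)/(2πkL); films add R = 1/(hA).
R_inner film = 1/(h_i·2πr₁L) = 1/(1170×2π×0.21×1) = 6.478×10^-4 K/W
R_aluminium pipe wall = ln(214.3/210)/(2π×224×1) = 1.44×10^-5 K/W
R_ceramic-fibre blanket = ln(254.3/214.3)/(2π×0.0771×1) = 0.3533 K/W
R_vermiculite fill = ln(324.3/254.3)/(2π×0.0783×1) = 0.4942 K/W
R_outer film = 1/(h_o·2πr_oL) = 1/(21.9×2π×0.3243×1) = 0.02241 K/W
R_total = 0.8706 K/W
Q = ΔT/R_total = 187/0.8706
Q = 215 W/m
T_interface = T_inner − Q·ΣR(inner→interface) = 204 − 215×0.3539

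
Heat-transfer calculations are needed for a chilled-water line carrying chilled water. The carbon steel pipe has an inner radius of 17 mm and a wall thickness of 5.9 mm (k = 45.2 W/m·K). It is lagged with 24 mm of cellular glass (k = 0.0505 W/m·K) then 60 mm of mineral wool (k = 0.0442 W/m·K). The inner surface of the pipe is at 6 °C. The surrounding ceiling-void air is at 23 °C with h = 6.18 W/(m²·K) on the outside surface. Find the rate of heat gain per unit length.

For a radial system each layer contributes R = ln(r_out/r_in)/(2πkL); films add R = 1/(hA).
R_carbon steel pipe wall = ln(22.9/17)/(2π×45.2×1) = 0.001049 K/W
R_cellular glass = ln(46.9/22.9)/(2π×0.0505×1) = 2.259 K/W
R_mineral wool = ln(106.9/46.9)/(2π×0.0442×1) = 2.967 K/W
R_outer film = 1/(h_o·2πr_oL) = 1/(6.18×2π×0.1069×1) = 0.2409 K/W
R_total = 5.468 K/W
Q = ΔT/R_total = 17/5.468

q′ ≈ 3.11 W/m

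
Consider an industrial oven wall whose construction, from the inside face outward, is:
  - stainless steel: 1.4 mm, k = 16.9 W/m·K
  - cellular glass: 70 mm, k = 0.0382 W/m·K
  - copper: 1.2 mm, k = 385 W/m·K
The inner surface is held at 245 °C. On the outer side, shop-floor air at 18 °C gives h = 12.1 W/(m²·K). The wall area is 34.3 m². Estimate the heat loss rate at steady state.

Q ≈ 4070 W

Series thermal resistances:
R_stainless steel = L/(kA) = 0.0014/(16.9×34.3) = 2.415×10^-6 K/W
R_cellular glass = L/(kA) = 0.07/(0.0382×34.3) = 0.05342 K/W
R_copper = L/(kA) = 0.0012/(385×34.3) = 9.087×10^-8 K/W
R_outer film = 1/(h_o·A) = 1/(12.1×34.3) = 0.002409 K/W
R_total = 0.05584 K/W
Q = ΔT / R_total = 227 / 0.05584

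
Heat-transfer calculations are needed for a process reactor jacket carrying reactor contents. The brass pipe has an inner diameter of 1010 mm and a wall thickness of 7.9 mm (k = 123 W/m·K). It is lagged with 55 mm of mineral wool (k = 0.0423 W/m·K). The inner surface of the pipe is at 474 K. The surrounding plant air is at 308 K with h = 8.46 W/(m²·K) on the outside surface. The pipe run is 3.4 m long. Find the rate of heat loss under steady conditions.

Per-layer cylindrical resistances, series-summed:
R_brass pipe wall = ln(512.9/505)/(2π×123×3.4) = 5.907×10^-6 K/W
R_mineral wool = ln(567.9/512.9)/(2π×0.0423×3.4) = 0.1127 K/W
R_outer film = 1/(h_o·2πr_oL) = 1/(8.46×2π×0.5679×3.4) = 0.009743 K/W
R_total = 0.1225 K/W
Q = ΔT/R_total = 166/0.1225

Q ≈ 1360 W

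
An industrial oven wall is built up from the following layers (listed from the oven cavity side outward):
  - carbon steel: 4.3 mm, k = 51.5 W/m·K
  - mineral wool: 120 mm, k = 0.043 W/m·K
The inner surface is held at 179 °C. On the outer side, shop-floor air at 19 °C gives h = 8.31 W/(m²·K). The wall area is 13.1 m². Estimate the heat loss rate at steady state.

Q ≈ 720 W

Treating each layer as a thermal resistance in series:
R_carbon steel = L/(kA) = 0.0043/(51.5×13.1) = 6.374×10^-6 K/W
R_mineral wool = L/(kA) = 0.12/(0.043×13.1) = 0.213 K/W
R_outer film = 1/(h_o·A) = 1/(8.31×13.1) = 0.009186 K/W
R_total = 0.2222 K/W
Q = ΔT / R_total = 160 / 0.2222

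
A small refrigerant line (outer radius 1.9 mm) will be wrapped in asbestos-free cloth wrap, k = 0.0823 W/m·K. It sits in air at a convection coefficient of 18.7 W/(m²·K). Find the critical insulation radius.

r_cr ≈ 4.4 mm

For a cylinder r_cr = k/h = 0.0823/18.7
r_cr = 4.4 mm; since the bare radius (1.9 mm) is below r_cr, adding a thin layer of insulation will *increase* heat loss.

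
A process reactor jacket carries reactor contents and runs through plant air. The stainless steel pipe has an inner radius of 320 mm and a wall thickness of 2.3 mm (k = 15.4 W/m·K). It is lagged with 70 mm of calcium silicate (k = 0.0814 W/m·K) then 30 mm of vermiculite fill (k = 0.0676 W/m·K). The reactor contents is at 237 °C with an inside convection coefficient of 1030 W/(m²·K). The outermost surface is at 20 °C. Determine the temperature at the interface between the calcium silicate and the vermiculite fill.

T ≈ 87.4 °C

Per-layer cylindrical resistances, series-summed:
R_inner film = 1/(h_i·2πr₁L) = 1/(1030×2π×0.32×1) = 4.829×10^-4 K/W
R_stainless steel pipe wall = ln(322.3/320)/(2π×15.4×1) = 7.402×10^-5 K/W
R_calcium silicate = ln(392.3/322.3)/(2π×0.0814×1) = 0.3843 K/W
R_vermiculite fill = ln(422.3/392.3)/(2π×0.0676×1) = 0.1735 K/W
R_total = 0.5583 K/W
Q = ΔT/R_total = 217/0.5583
Q = 389 W/m
T_interface = T_inner − Q·ΣR(inner→interface) = 237 − 389×0.3848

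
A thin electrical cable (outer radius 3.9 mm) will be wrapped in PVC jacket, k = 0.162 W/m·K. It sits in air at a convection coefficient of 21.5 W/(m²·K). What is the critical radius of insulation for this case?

r_cr ≈ 7.53 mm

For a cylinder r_cr = k/h = 0.162/21.5
r_cr = 7.53 mm; since the bare radius (3.9 mm) is below r_cr, adding a thin layer of insulation will *increase* heat loss.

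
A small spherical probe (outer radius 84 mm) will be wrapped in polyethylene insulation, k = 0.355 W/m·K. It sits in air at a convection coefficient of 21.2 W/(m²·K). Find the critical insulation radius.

r_cr ≈ 33.5 mm

For a sphere r_cr = 2k/h = 2×0.355/21.2
r_cr = 33.5 mm; since the bare radius (84 mm) is above r_cr, any added insulation will reduce heat loss.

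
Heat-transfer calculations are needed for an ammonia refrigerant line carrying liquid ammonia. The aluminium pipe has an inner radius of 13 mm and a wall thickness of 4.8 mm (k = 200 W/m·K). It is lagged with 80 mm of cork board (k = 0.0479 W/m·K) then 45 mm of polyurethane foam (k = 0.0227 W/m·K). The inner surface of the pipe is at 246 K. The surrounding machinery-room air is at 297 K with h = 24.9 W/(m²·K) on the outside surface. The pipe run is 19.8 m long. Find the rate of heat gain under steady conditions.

Q ≈ 121 W

Radial resistances (cylindrical: R_cond = ln(r_o/r_i)/(2πkL), R_conv = 1/(h·2πrL)):
R_aluminium pipe wall = ln(17.8/13)/(2π×200×19.8) = 1.263×10^-5 K/W
R_cork board = ln(97.8/17.8)/(2π×0.0479×19.8) = 0.2859 K/W
R_polyurethane foam = ln(142.8/97.8)/(2π×0.0227×19.8) = 0.134 K/W
R_outer film = 1/(h_o·2πr_oL) = 1/(24.9×2π×0.1428×19.8) = 0.002261 K/W
R_total = 0.4222 K/W
Q = ΔT/R_total = 51/0.4222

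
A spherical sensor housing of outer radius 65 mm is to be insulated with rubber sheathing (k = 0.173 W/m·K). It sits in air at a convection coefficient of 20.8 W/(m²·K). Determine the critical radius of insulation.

r_cr ≈ 16.6 mm

For a sphere r_cr = 2k/h = 2×0.173/20.8
r_cr = 16.6 mm; since the bare radius (65 mm) is above r_cr, any added insulation will reduce heat loss.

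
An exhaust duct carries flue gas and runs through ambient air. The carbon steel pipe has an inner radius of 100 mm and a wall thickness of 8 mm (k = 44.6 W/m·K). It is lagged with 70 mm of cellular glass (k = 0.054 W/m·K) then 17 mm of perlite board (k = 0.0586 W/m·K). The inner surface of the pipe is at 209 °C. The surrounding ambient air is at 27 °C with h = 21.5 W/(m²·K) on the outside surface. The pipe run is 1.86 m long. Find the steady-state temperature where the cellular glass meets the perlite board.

Treating each annulus and film as a series resistance:
R_carbon steel pipe wall = ln(108/100)/(2π×44.6×1.86) = 1.477×10^-4 K/W
R_cellular glass = ln(178/108)/(2π×0.054×1.86) = 0.7917 K/W
R_perlite board = ln(195/178)/(2π×0.0586×1.86) = 0.1332 K/W
R_outer film = 1/(h_o·2πr_oL) = 1/(21.5×2π×0.195×1.86) = 0.02041 K/W
R_total = 0.9455 K/W
Q = ΔT/R_total = 182/0.9455
Q = 192 W
T_interface = T_inner − Q·ΣR(inner→interface) = 209 − 192×0.7919

T ≈ 56.6 °C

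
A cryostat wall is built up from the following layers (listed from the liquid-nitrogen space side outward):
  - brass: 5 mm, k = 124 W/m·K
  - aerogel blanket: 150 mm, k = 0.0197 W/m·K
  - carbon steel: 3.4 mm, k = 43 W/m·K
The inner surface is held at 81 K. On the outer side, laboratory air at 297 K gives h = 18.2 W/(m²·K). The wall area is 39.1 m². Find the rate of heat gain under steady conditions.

Using the resistance-network approach (series):
R_brass = L/(kA) = 0.005/(124×39.1) = 1.031×10^-6 K/W
R_aerogel blanket = L/(kA) = 0.15/(0.0197×39.1) = 0.1947 K/W
R_carbon steel = L/(kA) = 0.0034/(43×39.1) = 2.022×10^-6 K/W
R_outer film = 1/(h_o·A) = 1/(18.2×39.1) = 0.001405 K/W
R_total = 0.1961 K/W
Q = ΔT / R_total = 216 / 0.1961

Q ≈ 1100 W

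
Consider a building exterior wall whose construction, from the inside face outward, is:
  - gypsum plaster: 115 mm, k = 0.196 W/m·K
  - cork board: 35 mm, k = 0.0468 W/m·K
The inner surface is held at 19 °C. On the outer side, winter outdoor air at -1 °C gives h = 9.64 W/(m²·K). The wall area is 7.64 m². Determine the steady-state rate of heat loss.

Q ≈ 106 W

Series thermal resistances:
R_gypsum plaster = L/(kA) = 0.115/(0.196×7.64) = 0.0768 K/W
R_cork board = L/(kA) = 0.035/(0.0468×7.64) = 0.09789 K/W
R_outer film = 1/(h_o·A) = 1/(9.64×7.64) = 0.01358 K/W
R_total = 0.1883 K/W
Q = ΔT / R_total = 20 / 0.1883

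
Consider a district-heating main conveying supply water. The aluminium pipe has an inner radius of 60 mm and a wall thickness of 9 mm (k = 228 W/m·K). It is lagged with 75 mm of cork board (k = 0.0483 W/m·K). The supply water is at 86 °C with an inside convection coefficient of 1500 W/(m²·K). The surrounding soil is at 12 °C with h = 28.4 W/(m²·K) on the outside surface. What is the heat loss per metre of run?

Radial resistances (cylindrical: R_cond = ln(r_o/r_i)/(2πkL), R_conv = 1/(h·2πrL)):
R_inner film = 1/(h_i·2πr₁L) = 1/(1500×2π×0.06×1) = 0.001768 K/W
R_aluminium pipe wall = ln(69/60)/(2π×228×1) = 9.756×10^-5 K/W
R_cork board = ln(144/69)/(2π×0.0483×1) = 2.424 K/W
R_outer film = 1/(h_o·2πr_oL) = 1/(28.4×2π×0.144×1) = 0.03892 K/W
R_total = 2.465 K/W
Q = ΔT/R_total = 74/2.465

q′ ≈ 30 W/m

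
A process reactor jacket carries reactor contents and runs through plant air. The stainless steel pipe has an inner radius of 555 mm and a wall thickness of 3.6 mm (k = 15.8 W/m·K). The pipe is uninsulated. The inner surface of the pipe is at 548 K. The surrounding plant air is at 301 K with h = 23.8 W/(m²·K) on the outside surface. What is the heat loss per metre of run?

q′ ≈ 20500 W/m

Treating each annulus and film as a series resistance:
R_stainless steel pipe wall = ln(558.6/555)/(2π×15.8×1) = 6.513×10^-5 K/W
R_outer film = 1/(h_o·2πr_oL) = 1/(23.8×2π×0.5586×1) = 0.01197 K/W
R_total = 0.01204 K/W
Q = ΔT/R_total = 247/0.01204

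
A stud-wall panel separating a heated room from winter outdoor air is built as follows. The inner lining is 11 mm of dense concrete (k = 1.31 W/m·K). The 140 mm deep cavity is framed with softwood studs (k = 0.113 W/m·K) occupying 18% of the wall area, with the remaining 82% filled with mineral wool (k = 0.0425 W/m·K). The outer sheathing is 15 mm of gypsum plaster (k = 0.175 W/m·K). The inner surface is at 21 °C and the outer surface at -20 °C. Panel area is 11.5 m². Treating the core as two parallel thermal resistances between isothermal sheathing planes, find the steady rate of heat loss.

Sheathing layers in series; stud and cavity paths in parallel between them.
R_inner = 0.011/(1.31×11.5) = 7.302×10^-4 K/W
R_stud  = 0.14/(0.113×0.18×11.5) = 0.5985 K/W
R_cav   = 0.14/(0.0425×0.82×11.5) = 0.3493 K/W
1/R_core = 1/R_stud + 1/R_cav → R_core = 0.2206 K/W
R_outer = 0.015/(0.175×11.5) = 0.007453 K/W
R_total = 0.2288 K/W
Q = ΔT/R_total = 41/0.2288

Q ≈ 179 W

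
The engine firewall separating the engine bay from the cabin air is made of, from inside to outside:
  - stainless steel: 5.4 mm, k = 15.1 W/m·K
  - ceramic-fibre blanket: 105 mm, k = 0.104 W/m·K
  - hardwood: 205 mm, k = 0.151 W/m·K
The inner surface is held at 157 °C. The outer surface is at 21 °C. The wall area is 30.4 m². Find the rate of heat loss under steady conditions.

Q ≈ 1750 W

Using the resistance-network approach (series):
R_stainless steel = L/(kA) = 0.0054/(15.1×30.4) = 1.176×10^-5 K/W
R_ceramic-fibre blanket = L/(kA) = 0.105/(0.104×30.4) = 0.03321 K/W
R_hardwood = L/(kA) = 0.205/(0.151×30.4) = 0.04466 K/W
R_total = 0.07788 K/W
Q = ΔT / R_total = 136 / 0.07788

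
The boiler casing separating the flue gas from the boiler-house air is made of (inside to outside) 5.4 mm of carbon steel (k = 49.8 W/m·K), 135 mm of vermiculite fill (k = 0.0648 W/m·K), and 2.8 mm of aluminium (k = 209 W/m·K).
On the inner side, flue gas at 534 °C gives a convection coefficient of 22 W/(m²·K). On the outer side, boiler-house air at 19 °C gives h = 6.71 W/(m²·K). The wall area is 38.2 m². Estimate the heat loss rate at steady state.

Q ≈ 8640 W

Series thermal resistances:
R_inner film = 1/(h_i·A) = 1/(22×38.2) = 0.00119 K/W
R_carbon steel = L/(kA) = 0.0054/(49.8×38.2) = 2.839×10^-6 K/W
R_vermiculite fill = L/(kA) = 0.135/(0.0648×38.2) = 0.05454 K/W
R_aluminium = L/(kA) = 0.0028/(209×38.2) = 3.507×10^-7 K/W
R_outer film = 1/(h_o·A) = 1/(6.71×38.2) = 0.003901 K/W
R_total = 0.05963 K/W
Q = ΔT / R_total = 515 / 0.05963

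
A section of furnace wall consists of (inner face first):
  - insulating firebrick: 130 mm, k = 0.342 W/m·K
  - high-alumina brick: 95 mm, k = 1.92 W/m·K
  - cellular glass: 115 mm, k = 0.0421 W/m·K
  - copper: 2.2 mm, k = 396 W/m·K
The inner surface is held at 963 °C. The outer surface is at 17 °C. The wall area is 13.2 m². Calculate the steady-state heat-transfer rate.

Q ≈ 3950 W

Thermal resistances in series:
R_insulating firebrick = L/(kA) = 0.13/(0.342×13.2) = 0.0288 K/W
R_high-alumina brick = L/(kA) = 0.095/(1.92×13.2) = 0.003748 K/W
R_cellular glass = L/(kA) = 0.115/(0.0421×13.2) = 0.2069 K/W
R_copper = L/(kA) = 0.0022/(396×13.2) = 4.209×10^-7 K/W
R_total = 0.2395 K/W
Q = ΔT / R_total = 946 / 0.2395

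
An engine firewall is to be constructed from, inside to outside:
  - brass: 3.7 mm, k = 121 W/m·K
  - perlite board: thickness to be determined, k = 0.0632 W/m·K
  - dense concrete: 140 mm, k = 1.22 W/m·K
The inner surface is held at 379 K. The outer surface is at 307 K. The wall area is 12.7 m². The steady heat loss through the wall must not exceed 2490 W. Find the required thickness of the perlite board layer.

L ≈ 16 mm

Thermal resistances in series:
R_brass = L/(kA) = 0.0037/(121×12.7) = 2.408×10^-6 K/W
R_dense concrete = L/(kA) = 0.14/(1.22×12.7) = 0.009036 K/W
Sum of the known resistances R_other = 0.009038 K/W
Required total resistance R_tot = ΔT/Q_allow = 72/2490 = 0.02892 K/W
R_perlite board = R_tot − R_other = 0.01988 K/W
L = R·k·A = 0.01988×0.0632×12.7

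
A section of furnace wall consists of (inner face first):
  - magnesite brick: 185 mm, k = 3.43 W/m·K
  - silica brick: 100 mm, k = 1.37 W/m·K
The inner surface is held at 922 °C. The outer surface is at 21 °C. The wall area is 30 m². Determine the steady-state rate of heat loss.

Series thermal resistances:
R_magnesite brick = L/(kA) = 0.185/(3.43×30) = 0.001798 K/W
R_silica brick = L/(kA) = 0.1/(1.37×30) = 0.002433 K/W
R_total = 0.004231 K/W
Q = ΔT / R_total = 901 / 0.004231

Q ≈ 213000 W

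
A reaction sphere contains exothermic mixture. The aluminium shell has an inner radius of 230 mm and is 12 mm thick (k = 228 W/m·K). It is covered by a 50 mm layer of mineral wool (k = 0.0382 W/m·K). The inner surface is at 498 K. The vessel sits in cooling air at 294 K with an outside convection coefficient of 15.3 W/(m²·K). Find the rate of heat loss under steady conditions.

Radial (spherical) resistances in series:
R_aluminium shell = (1/0.23 − 1/0.242)/(4π×228) = 7.525×10^-5 K/W
R_mineral wool = (1/0.242 − 1/0.292)/(4π×0.0382) = 1.474 K/W
R_outer film = 1/(h·4πr_o²) = 1/(15.3×4π×0.292²) = 0.061 K/W
R_total = 1.535 K/W
Q = ΔT/R_total = 204/1.535

Q ≈ 133 W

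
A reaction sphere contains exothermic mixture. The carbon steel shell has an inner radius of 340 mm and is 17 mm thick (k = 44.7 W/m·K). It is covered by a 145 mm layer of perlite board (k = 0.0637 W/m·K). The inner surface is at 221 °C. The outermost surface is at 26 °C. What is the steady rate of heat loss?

Q ≈ 193 W

For a spherical shell R = (1/r₁ − 1/r₂)/(4πk); film R = 1/(h·4πr²). In series:
R_carbon steel shell = (1/0.34 − 1/0.357)/(4π×44.7) = 2.493×10^-4 K/W
R_perlite board = (1/0.357 − 1/0.502)/(4π×0.0637) = 1.011 K/W
R_total = 1.011 K/W
Q = ΔT/R_total = 195/1.011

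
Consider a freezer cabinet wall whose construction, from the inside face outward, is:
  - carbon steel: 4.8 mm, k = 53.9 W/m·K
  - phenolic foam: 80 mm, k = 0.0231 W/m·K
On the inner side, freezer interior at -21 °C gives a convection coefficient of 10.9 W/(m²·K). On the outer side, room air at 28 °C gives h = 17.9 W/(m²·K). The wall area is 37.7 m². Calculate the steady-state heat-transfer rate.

Q ≈ 512 W

Thermal resistances in series:
R_inner film = 1/(h_i·A) = 1/(10.9×37.7) = 0.002434 K/W
R_carbon steel = L/(kA) = 0.0048/(53.9×37.7) = 2.362×10^-6 K/W
R_phenolic foam = L/(kA) = 0.08/(0.0231×37.7) = 0.09186 K/W
R_outer film = 1/(h_o·A) = 1/(17.9×37.7) = 0.001482 K/W
R_total = 0.09578 K/W
Q = ΔT / R_total = 49 / 0.09578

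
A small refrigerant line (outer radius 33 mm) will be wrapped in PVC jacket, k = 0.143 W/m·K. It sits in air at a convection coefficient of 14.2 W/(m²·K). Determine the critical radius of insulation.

For a cylinder r_cr = k/h = 0.143/14.2
r_cr = 10.1 mm; since the bare radius (33 mm) is above r_cr, any added insulation will reduce heat loss.

r_cr ≈ 10.1 mm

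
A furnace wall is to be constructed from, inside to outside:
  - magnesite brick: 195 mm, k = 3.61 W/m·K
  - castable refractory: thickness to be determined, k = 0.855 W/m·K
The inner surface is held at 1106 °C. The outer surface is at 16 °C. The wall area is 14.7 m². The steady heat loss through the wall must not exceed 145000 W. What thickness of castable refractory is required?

L ≈ 48.3 mm

Model the wall as resistances in series:
R_magnesite brick = L/(kA) = 0.195/(3.61×14.7) = 0.003675 K/W
Sum of the known resistances R_other = 0.003675 K/W
Required total resistance R_tot = ΔT/Q_allow = 1090/145000 = 0.007517 K/W
R_castable refractory = R_tot − R_other = 0.003843 K/W
L = R·k·A = 0.003843×0.855×14.7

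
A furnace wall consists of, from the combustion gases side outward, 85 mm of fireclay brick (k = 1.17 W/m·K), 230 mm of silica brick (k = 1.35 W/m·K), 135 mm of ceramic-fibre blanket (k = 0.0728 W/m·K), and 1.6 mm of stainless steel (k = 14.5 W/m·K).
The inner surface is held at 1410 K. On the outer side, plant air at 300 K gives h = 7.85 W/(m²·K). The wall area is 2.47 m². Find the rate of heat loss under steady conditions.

Series thermal resistances:
R_fireclay brick = L/(kA) = 0.085/(1.17×2.47) = 0.02941 K/W
R_silica brick = L/(kA) = 0.23/(1.35×2.47) = 0.06898 K/W
R_ceramic-fibre blanket = L/(kA) = 0.135/(0.0728×2.47) = 0.7508 K/W
R_stainless steel = L/(kA) = 0.0016/(14.5×2.47) = 4.467×10^-5 K/W
R_outer film = 1/(h_o·A) = 1/(7.85×2.47) = 0.05157 K/W
R_total = 0.9008 K/W
Q = ΔT / R_total = 1110 / 0.9008

Q ≈ 1230 W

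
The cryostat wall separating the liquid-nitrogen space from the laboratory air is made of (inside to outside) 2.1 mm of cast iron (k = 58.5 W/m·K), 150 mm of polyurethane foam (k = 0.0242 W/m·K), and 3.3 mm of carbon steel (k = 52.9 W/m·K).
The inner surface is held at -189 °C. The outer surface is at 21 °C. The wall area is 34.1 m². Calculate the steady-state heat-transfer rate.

Using the resistance-network approach (series):
R_cast iron = L/(kA) = 0.0021/(58.5×34.1) = 1.053×10^-6 K/W
R_polyurethane foam = L/(kA) = 0.15/(0.0242×34.1) = 0.1818 K/W
R_carbon steel = L/(kA) = 0.0033/(52.9×34.1) = 1.829×10^-6 K/W
R_total = 0.1818 K/W
Q = ΔT / R_total = 210 / 0.1818

Q ≈ 1160 W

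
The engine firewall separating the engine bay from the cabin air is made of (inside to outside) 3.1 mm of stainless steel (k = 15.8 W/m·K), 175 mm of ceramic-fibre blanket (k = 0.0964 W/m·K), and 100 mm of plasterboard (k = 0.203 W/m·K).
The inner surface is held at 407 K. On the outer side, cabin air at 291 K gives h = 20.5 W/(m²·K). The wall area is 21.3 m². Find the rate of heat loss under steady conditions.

Q ≈ 1050 W

Series thermal resistances:
R_stainless steel = L/(kA) = 0.0031/(15.8×21.3) = 9.211×10^-6 K/W
R_ceramic-fibre blanket = L/(kA) = 0.175/(0.0964×21.3) = 0.08523 K/W
R_plasterboard = L/(kA) = 0.1/(0.203×21.3) = 0.02313 K/W
R_outer film = 1/(h_o·A) = 1/(20.5×21.3) = 0.00229 K/W
R_total = 0.1107 K/W
Q = ΔT / R_total = 116 / 0.1107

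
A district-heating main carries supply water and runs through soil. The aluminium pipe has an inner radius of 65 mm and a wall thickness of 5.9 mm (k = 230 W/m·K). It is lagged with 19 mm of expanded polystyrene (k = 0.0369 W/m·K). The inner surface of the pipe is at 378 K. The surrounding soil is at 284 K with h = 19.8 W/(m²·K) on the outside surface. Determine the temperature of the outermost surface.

T ≈ 292 K

Cylindrical conduction, so R = ln(r₂/r₁)/(2πkL) per layer, in series:
R_aluminium pipe wall = ln(70.9/65)/(2π×230×1) = 6.012×10^-5 K/W
R_expanded polystyrene = ln(89.9/70.9)/(2π×0.0369×1) = 1.024 K/W
R_outer film = 1/(h_o·2πr_oL) = 1/(19.8×2π×0.0899×1) = 0.08941 K/W
R_total = 1.114 K/W
Q = ΔT/R_total = 94/1.114
Q = 84.4 W/m
T_interface = T_inner − Q·ΣR(inner→interface) = 378 − 84.4×1.024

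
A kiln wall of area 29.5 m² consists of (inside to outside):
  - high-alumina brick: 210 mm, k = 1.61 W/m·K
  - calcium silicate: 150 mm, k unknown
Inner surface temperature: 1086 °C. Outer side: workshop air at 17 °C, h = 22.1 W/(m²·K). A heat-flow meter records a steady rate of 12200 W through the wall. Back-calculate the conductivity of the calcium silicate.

k ≈ 0.0623 W/(m·K)

Thermal resistances in series:
R_high-alumina brick = L/(kA) = 0.21/(1.61×29.5) = 0.004422 K/W
R_outer film = 1/(h_o·A) = 1/(22.1×29.5) = 0.001534 K/W
Sum of known resistances R_other = 0.005955 K/W
Total R = ΔT/Q = 1069/12200 = 0.08762 K/W
R_calcium silicate = R_total − R_other = 0.08167 K/W
k = L/(R·A) = 0.15/(0.08167×29.5)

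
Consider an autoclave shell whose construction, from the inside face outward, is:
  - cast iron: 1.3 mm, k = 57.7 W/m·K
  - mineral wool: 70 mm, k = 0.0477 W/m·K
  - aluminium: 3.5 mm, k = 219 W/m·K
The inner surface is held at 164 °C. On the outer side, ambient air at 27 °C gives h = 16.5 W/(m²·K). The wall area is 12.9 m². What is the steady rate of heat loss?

Q ≈ 1160 W

Treating each layer as a thermal resistance in series:
R_cast iron = L/(kA) = 0.0013/(57.7×12.9) = 1.747×10^-6 K/W
R_mineral wool = L/(kA) = 0.07/(0.0477×12.9) = 0.1138 K/W
R_aluminium = L/(kA) = 0.0035/(219×12.9) = 1.239×10^-6 K/W
R_outer film = 1/(h_o·A) = 1/(16.5×12.9) = 0.004698 K/W
R_total = 0.1185 K/W
Q = ΔT / R_total = 137 / 0.1185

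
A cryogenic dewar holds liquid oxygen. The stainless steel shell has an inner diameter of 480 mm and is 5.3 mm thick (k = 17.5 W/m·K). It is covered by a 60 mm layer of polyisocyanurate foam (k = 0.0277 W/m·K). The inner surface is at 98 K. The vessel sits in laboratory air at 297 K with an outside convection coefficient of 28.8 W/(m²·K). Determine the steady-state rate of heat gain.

Q ≈ 85.3 W

Each spherical layer contributes R = (1/r_i − 1/r_o)/(4πk):
R_stainless steel shell = (1/0.24 − 1/0.2453)/(4π×17.5) = 4.094×10^-4 K/W
R_polyisocyanurate foam = (1/0.2453 − 1/0.3053)/(4π×0.0277) = 2.302 K/W
R_outer film = 1/(h·4πr_o²) = 1/(28.8×4π×0.3053²) = 0.02964 K/W
R_total = 2.332 K/W
Q = ΔT/R_total = 199/2.332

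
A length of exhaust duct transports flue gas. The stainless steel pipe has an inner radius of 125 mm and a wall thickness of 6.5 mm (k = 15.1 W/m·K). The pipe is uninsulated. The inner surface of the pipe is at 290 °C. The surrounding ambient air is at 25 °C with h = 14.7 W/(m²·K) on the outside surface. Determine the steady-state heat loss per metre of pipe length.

Treating each annulus and film as a series resistance:
R_stainless steel pipe wall = ln(131.5/125)/(2π×15.1×1) = 5.343×10^-4 K/W
R_outer film = 1/(h_o·2πr_oL) = 1/(14.7×2π×0.1315×1) = 0.08233 K/W
R_total = 0.08287 K/W
Q = ΔT/R_total = 265/0.08287

q′ ≈ 3200 W/m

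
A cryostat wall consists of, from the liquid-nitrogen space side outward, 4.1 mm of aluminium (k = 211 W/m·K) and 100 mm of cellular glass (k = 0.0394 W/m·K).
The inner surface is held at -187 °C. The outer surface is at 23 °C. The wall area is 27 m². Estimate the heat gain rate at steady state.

Series thermal resistances:
R_aluminium = L/(kA) = 0.0041/(211×27) = 7.197×10^-7 K/W
R_cellular glass = L/(kA) = 0.1/(0.0394×27) = 0.094 K/W
R_total = 0.094 K/W
Q = ΔT / R_total = 210 / 0.094

Q ≈ 2230 W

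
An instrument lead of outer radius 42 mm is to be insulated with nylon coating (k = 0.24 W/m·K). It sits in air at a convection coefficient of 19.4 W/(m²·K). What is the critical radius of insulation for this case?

For a cylinder r_cr = k/h = 0.24/19.4
r_cr = 12.4 mm; since the bare radius (42 mm) is above r_cr, any added insulation will reduce heat loss.

r_cr ≈ 12.4 mm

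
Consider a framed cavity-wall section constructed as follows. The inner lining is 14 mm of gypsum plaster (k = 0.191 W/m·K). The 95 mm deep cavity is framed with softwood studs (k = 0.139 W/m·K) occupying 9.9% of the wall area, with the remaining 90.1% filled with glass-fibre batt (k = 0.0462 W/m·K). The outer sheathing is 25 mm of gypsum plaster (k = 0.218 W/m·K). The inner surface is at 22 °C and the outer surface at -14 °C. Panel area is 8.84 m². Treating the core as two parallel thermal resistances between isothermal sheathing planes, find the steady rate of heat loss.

Sheathing layers in series; stud and cavity paths in parallel between them.
R_inner = 0.014/(0.191×8.84) = 0.008292 K/W
R_stud  = 0.095/(0.139×0.099×8.84) = 0.7809 K/W
R_cav   = 0.095/(0.0462×0.901×8.84) = 0.2582 K/W
1/R_core = 1/R_stud + 1/R_cav → R_core = 0.194 K/W
R_outer = 0.025/(0.218×8.84) = 0.01297 K/W
R_total = 0.2153 K/W
Q = ΔT/R_total = 36/0.2153

Q ≈ 167 W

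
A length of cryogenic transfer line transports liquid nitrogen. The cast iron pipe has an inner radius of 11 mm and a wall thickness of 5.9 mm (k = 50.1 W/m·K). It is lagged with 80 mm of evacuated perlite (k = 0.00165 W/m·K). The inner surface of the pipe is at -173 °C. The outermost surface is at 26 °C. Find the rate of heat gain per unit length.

q′ ≈ 1.18 W/m

Treating each annulus and film as a series resistance:
R_cast iron pipe wall = ln(16.9/11)/(2π×50.1×1) = 0.001364 K/W
R_evacuated perlite = ln(96.9/16.9)/(2π×0.00165×1) = 168.5 K/W
R_total = 168.5 K/W
Q = ΔT/R_total = 199/168.5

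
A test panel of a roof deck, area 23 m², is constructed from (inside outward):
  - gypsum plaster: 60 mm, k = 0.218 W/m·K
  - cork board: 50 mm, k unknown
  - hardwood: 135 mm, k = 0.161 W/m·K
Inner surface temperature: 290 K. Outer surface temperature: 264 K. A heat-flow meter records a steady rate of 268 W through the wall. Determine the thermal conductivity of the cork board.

k ≈ 0.0447 W/(m·K)

Using the resistance-network approach (series):
R_gypsum plaster = L/(kA) = 0.06/(0.218×23) = 0.01197 K/W
R_hardwood = L/(kA) = 0.135/(0.161×23) = 0.03646 K/W
Sum of known resistances R_other = 0.04842 K/W
Total R = ΔT/Q = 26/268 = 0.09701 K/W
R_cork board = R_total − R_other = 0.04859 K/W
k = L/(R·A) = 0.05/(0.04859×23)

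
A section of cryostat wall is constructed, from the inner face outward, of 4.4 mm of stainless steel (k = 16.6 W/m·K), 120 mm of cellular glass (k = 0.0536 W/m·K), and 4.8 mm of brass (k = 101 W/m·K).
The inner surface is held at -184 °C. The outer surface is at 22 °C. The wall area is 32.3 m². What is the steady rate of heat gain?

Q ≈ 2970 W

Series thermal resistances:
R_stainless steel = L/(kA) = 0.0044/(16.6×32.3) = 8.206×10^-6 K/W
R_cellular glass = L/(kA) = 0.12/(0.0536×32.3) = 0.06931 K/W
R_brass = L/(kA) = 0.0048/(101×32.3) = 1.471×10^-6 K/W
R_total = 0.06932 K/W
Q = ΔT / R_total = 206 / 0.06932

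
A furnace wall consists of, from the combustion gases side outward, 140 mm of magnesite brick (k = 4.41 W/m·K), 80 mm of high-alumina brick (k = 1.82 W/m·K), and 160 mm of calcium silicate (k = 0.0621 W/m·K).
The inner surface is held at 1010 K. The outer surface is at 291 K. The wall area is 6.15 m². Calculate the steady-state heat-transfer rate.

Q ≈ 1670 W

Treating each layer as a thermal resistance in series:
R_magnesite brick = L/(kA) = 0.14/(4.41×6.15) = 0.005162 K/W
R_high-alumina brick = L/(kA) = 0.08/(1.82×6.15) = 0.007147 K/W
R_calcium silicate = L/(kA) = 0.16/(0.0621×6.15) = 0.4189 K/W
R_total = 0.4313 K/W
Q = ΔT / R_total = 719 / 0.4313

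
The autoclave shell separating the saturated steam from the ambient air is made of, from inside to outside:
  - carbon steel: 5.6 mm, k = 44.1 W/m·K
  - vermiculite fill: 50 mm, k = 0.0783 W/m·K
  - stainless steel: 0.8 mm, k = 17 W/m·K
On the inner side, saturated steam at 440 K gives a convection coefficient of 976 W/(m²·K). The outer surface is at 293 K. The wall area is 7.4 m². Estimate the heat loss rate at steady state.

Q ≈ 1700 W

Series thermal resistances:
R_inner film = 1/(h_i·A) = 1/(976×7.4) = 1.385×10^-4 K/W
R_carbon steel = L/(kA) = 0.0056/(44.1×7.4) = 1.716×10^-5 K/W
R_vermiculite fill = L/(kA) = 0.05/(0.0783×7.4) = 0.08629 K/W
R_stainless steel = L/(kA) = 0.0008/(17×7.4) = 6.359×10^-6 K/W
R_total = 0.08646 K/W
Q = ΔT / R_total = 147 / 0.08646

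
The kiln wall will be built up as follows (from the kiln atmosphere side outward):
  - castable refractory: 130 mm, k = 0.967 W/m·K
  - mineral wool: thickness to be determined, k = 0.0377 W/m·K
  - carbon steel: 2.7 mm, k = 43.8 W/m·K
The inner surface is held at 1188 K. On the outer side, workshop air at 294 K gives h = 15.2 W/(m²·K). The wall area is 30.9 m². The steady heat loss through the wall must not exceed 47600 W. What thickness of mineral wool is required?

L ≈ 14.3 mm

Treating each layer as a thermal resistance in series:
R_castable refractory = L/(kA) = 0.13/(0.967×30.9) = 0.004351 K/W
R_carbon steel = L/(kA) = 0.0027/(43.8×30.9) = 1.995×10^-6 K/W
R_outer film = 1/(h_o·A) = 1/(15.2×30.9) = 0.002129 K/W
Sum of the known resistances R_other = 0.006482 K/W
Required total resistance R_tot = ΔT/Q_allow = 894/47600 = 0.01878 K/W
R_mineral wool = R_tot − R_other = 0.0123 K/W
L = R·k·A = 0.0123×0.0377×30.9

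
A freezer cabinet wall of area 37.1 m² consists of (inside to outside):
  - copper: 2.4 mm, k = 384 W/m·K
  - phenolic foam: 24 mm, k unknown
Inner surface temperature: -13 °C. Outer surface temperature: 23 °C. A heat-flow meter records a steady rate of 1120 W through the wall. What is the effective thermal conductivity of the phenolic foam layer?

k ≈ 0.0201 W/(m·K)

Thermal resistances in series:
R_copper = L/(kA) = 0.0024/(384×37.1) = 1.685×10^-7 K/W
Sum of known resistances R_other = 1.685×10^-7 K/W
Total R = ΔT/Q = 36/1120 = 0.03214 K/W
R_phenolic foam = R_total − R_other = 0.03214 K/W
k = L/(R·A) = 0.024/(0.03214×37.1)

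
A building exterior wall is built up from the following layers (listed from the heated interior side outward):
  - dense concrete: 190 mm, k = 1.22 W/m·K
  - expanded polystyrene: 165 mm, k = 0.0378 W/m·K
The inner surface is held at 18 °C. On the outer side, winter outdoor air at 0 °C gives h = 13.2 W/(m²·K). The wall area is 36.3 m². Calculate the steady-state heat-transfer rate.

Q ≈ 142 W

Using the resistance-network approach (series):
R_dense concrete = L/(kA) = 0.19/(1.22×36.3) = 0.00429 K/W
R_expanded polystyrene = L/(kA) = 0.165/(0.0378×36.3) = 0.1203 K/W
R_outer film = 1/(h_o·A) = 1/(13.2×36.3) = 0.002087 K/W
R_total = 0.1266 K/W
Q = ΔT / R_total = 18 / 0.1266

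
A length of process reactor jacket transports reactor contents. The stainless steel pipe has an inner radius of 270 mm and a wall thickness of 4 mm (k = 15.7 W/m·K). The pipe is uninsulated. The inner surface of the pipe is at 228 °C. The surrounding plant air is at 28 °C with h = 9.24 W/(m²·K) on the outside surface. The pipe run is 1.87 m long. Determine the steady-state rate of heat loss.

Radial resistances (cylindrical: R_cond = ln(r_o/r_i)/(2πkL), R_conv = 1/(h·2πrL)):
R_stainless steel pipe wall = ln(274/270)/(2π×15.7×1.87) = 7.972×10^-5 K/W
R_outer film = 1/(h_o·2πr_oL) = 1/(9.24×2π×0.274×1.87) = 0.03362 K/W
R_total = 0.0337 K/W
Q = ΔT/R_total = 200/0.0337

Q ≈ 5940 W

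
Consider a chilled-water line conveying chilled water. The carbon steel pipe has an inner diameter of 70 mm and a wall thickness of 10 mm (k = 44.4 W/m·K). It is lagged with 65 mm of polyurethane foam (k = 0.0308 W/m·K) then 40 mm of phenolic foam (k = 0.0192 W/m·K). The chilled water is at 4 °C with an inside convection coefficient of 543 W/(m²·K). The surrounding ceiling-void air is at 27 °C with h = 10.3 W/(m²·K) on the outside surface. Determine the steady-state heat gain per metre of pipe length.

Cylindrical conduction, so R = ln(r₂/r₁)/(2πkL) per layer, in series:
R_inner film = 1/(h_i·2πr₁L) = 1/(543×2π×0.035×1) = 0.008374 K/W
R_carbon steel pipe wall = ln(45/35)/(2π×44.4×1) = 9.009×10^-4 K/W
R_polyurethane foam = ln(110/45)/(2π×0.0308×1) = 4.619 K/W
R_phenolic foam = ln(150/110)/(2π×0.0192×1) = 2.571 K/W
R_outer film = 1/(h_o·2πr_oL) = 1/(10.3×2π×0.15×1) = 0.103 K/W
R_total = 7.302 K/W
Q = ΔT/R_total = 23/7.302

q′ ≈ 3.15 W/m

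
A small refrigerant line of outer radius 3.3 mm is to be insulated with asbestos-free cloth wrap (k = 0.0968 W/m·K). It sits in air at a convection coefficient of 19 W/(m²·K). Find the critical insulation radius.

For a cylinder r_cr = k/h = 0.0968/19
r_cr = 5.09 mm; since the bare radius (3.3 mm) is below r_cr, adding a thin layer of insulation will *increase* heat loss.

r_cr ≈ 5.09 mm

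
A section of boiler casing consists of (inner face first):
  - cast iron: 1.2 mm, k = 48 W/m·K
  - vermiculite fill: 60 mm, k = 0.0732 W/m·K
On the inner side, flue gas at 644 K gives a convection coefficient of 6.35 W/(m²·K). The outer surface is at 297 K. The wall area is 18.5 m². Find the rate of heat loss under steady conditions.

Model the wall as resistances in series:
R_inner film = 1/(h_i·A) = 1/(6.35×18.5) = 0.008512 K/W
R_cast iron = L/(kA) = 0.0012/(48×18.5) = 1.351×10^-6 K/W
R_vermiculite fill = L/(kA) = 0.06/(0.0732×18.5) = 0.04431 K/W
R_total = 0.05282 K/W
Q = ΔT / R_total = 347 / 0.05282

Q ≈ 6570 W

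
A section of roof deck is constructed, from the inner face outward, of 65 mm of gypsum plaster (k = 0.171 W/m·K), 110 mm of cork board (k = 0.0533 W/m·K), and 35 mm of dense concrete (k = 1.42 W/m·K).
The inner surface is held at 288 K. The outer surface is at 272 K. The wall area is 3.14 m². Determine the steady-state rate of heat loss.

Q ≈ 20.4 W

Model the wall as resistances in series:
R_gypsum plaster = L/(kA) = 0.065/(0.171×3.14) = 0.1211 K/W
R_cork board = L/(kA) = 0.11/(0.0533×3.14) = 0.6573 K/W
R_dense concrete = L/(kA) = 0.035/(1.42×3.14) = 0.00785 K/W
R_total = 0.7862 K/W
Q = ΔT / R_total = 16 / 0.7862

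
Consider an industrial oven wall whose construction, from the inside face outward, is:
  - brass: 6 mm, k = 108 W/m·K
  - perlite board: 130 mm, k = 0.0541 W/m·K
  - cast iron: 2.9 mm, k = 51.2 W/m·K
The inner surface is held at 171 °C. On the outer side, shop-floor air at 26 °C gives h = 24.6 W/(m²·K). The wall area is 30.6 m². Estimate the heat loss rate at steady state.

Q ≈ 1820 W

Thermal resistances in series:
R_brass = L/(kA) = 0.006/(108×30.6) = 1.816×10^-6 K/W
R_perlite board = L/(kA) = 0.13/(0.0541×30.6) = 0.07853 K/W
R_cast iron = L/(kA) = 0.0029/(51.2×30.6) = 1.851×10^-6 K/W
R_outer film = 1/(h_o·A) = 1/(24.6×30.6) = 0.001328 K/W
R_total = 0.07986 K/W
Q = ΔT / R_total = 145 / 0.07986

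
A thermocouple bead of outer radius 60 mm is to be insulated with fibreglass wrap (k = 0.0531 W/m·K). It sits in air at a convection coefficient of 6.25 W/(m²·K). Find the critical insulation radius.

For a sphere r_cr = 2k/h = 2×0.0531/6.25
r_cr = 17 mm; since the bare radius (60 mm) is above r_cr, any added insulation will reduce heat loss.

r_cr ≈ 17 mm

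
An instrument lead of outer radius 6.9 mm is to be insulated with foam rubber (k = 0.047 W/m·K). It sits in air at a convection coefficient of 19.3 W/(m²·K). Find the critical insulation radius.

For a cylinder r_cr = k/h = 0.047/19.3
r_cr = 2.44 mm; since the bare radius (6.9 mm) is above r_cr, any added insulation will reduce heat loss.

r_cr ≈ 2.44 mm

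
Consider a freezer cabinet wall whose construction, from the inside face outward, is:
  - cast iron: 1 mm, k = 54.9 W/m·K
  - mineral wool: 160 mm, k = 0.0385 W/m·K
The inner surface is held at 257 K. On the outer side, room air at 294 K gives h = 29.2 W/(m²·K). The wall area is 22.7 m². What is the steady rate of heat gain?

Using the resistance-network approach (series):
R_cast iron = L/(kA) = 0.001/(54.9×22.7) = 8.024×10^-7 K/W
R_mineral wool = L/(kA) = 0.16/(0.0385×22.7) = 0.1831 K/W
R_outer film = 1/(h_o·A) = 1/(29.2×22.7) = 0.001509 K/W
R_total = 0.1846 K/W
Q = ΔT / R_total = 37 / 0.1846

Q ≈ 200 W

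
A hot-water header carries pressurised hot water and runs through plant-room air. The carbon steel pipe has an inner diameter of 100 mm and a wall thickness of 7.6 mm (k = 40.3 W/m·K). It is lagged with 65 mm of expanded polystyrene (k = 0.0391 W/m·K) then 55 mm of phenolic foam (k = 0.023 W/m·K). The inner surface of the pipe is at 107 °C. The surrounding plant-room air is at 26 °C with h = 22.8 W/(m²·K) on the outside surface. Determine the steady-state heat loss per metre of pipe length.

q′ ≈ 14.3 W/m

Per-layer cylindrical resistances, series-summed:
R_carbon steel pipe wall = ln(57.6/50)/(2π×40.3×1) = 5.588×10^-4 K/W
R_expanded polystyrene = ln(122.6/57.6)/(2π×0.0391×1) = 3.075 K/W
R_phenolic foam = ln(177.6/122.6)/(2π×0.023×1) = 2.565 K/W
R_outer film = 1/(h_o·2πr_oL) = 1/(22.8×2π×0.1776×1) = 0.0393 K/W
R_total = 5.679 K/W
Q = ΔT/R_total = 81/5.679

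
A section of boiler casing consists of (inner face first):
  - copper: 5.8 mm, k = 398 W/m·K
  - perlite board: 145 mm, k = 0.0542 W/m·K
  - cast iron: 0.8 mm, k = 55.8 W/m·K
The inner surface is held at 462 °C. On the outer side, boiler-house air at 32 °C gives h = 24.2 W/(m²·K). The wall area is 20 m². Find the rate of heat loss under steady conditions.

Model the wall as resistances in series:
R_copper = L/(kA) = 0.0058/(398×20) = 7.286×10^-7 K/W
R_perlite board = L/(kA) = 0.145/(0.0542×20) = 0.1338 K/W
R_cast iron = L/(kA) = 0.0008/(55.8×20) = 7.168×10^-7 K/W
R_outer film = 1/(h_o·A) = 1/(24.2×20) = 0.002066 K/W
R_total = 0.1358 K/W
Q = ΔT / R_total = 430 / 0.1358

Q ≈ 3170 W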